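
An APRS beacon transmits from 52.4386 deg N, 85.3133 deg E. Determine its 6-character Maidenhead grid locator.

Shift to the Maidenhead origin (180°W, 90°S): lon 265.3133, lat 142.4386.
Field: 265.3133/20 → 13 → N, 142.4386/10 → 14 → O; chars NO.
Square: 5.3133/2 → 2, 2.4386/1 → 2; chars 22.
Subsquare: 1.3133/0.0833333 → 15 → p, 0.4386/0.0416667 → 10 → k; chars pk.

NO22pk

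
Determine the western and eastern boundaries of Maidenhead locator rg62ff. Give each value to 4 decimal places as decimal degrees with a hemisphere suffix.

172.4167° E, 172.5000° E

Field R=17, G=6: +17·20° lon, +6·10° lat → SW at lon 160°, lat -30°.
Square 6, 2: +6·2° lon, +2·1° lat → SW at lon 172°, lat -28°.
Subsquare f=5, f=5: +5·0.0833333° lon, +5·0.0416667° lat → SW at lon 172.417°, lat -27.7917°.
Cell spans 0.0833333° lon × 0.0416667° lat.
west 172.4167° E, east 172.5000° E.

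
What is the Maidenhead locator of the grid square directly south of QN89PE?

QN89pd

Latitude subsquare e = 4; −1 → 3 = d.
The longitude characters are unchanged.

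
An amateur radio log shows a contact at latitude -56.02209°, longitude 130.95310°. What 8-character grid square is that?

PD53lx44

Add 180° to longitude and 90° to latitude: 310.95310, 33.97791.
Field: 310.95310/20 → 15 → P, 33.97791/10 → 3 → D; chars PD.
Square: 10.95310/2 → 5, 3.97791/1 → 3; chars 53.
Subsquare: 0.95310/0.0833333 → 11 → l, 0.97791/0.0416667 → 23 → x; chars lx.
Extended square: 0.03643/0.00833333 → 4, 0.01958/0.00416667 → 4; chars 44.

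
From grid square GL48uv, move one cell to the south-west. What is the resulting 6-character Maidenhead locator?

Longitude subsquare u = 20; −1 → 19 = t.
Latitude subsquare v = 21; −1 → 20 = u.

GL48tu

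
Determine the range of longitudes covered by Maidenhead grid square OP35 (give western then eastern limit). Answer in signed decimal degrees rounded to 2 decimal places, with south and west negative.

106.00, 108.00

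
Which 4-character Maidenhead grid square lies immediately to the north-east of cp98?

Longitude square 9; +1 → 10, wraps to 0, carry into field.
Longitude field C = 2; +1 → 3 = D.
Latitude square 8; +1 → 9.

DP09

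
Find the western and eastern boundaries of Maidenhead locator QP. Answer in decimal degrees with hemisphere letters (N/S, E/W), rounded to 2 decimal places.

Field Q=16, P=15: +16·20° lon, +15·10° lat → SW at lon 140°, lat 60°.
Cell spans 20° lon × 10° lat.
west 140.00° E, east 160.00° E.

140.00° E, 160.00° E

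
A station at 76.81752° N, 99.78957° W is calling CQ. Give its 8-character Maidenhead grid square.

Add 180° to longitude and 90° to latitude: 80.21043, 166.81752.
Field (20°×10°, letters A–R): 80.21043/20 → 4 → E, 166.81752/10 → 16 → Q; chars EQ.
Square (2°×1°, digits 0–9): 0.21043/2 → 0, 6.81752/1 → 6; chars 06.
Subsquare (5′×2.5′, letters a–x): 0.21043/0.0833333 → 2 → c, 0.81752/0.0416667 → 19 → t; chars ct.
Extended square (30″×15″, digits 0–9): 0.04376/0.00833333 → 5, 0.02585/0.00416667 → 6; chars 56.

EQ06ct56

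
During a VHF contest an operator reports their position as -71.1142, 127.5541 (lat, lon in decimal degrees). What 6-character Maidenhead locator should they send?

Offset from 180°W / 90°S: lon 307.5541°, lat 18.8858°.
Field: lon ⌊307.5541/20⌋ = 15 → P; lat ⌊18.8858/10⌋ = 1 → B.
Square: lon ⌊7.5541/2⌋ = 3; lat ⌊8.8858/1⌋ = 8.
Subsquare: lon ⌊1.5541/0.0833333⌋ = 18 → s; lat ⌊0.8858/0.0416667⌋ = 21 → v.

PB38sv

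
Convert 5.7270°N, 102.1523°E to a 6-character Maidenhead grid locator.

Offset from 180°W / 90°S: lon 282.1523°, lat 95.7270°.
Field: 282.1523/20 → 14 → O, 95.7270/10 → 9 → J; chars OJ.
Square: 2.1523/2 → 1, 5.7270/1 → 5; chars 15.
Subsquare: 0.1523/0.0833333 → 1 → b, 0.7270/0.0416667 → 17 → r; chars br.

OJ15br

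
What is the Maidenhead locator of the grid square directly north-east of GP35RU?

GP35sv

Longitude subsquare r = 17; +1 → 18 = s.
Latitude subsquare u = 20; +1 → 21 = v.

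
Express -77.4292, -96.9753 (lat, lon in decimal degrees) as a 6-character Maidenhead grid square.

EB12mn

Offset from 180°W / 90°S: lon 83.0247°, lat 12.5708°.
Field: 83.0247/20 → 4 → E, 12.5708/10 → 1 → B; chars EB.
Square: 3.0247/2 → 1, 2.5708/1 → 2; chars 12.
Subsquare: 1.0247/0.0833333 → 12 → m, 0.5708/0.0416667 → 13 → n; chars mn.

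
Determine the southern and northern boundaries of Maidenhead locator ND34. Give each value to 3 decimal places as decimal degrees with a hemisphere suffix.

Field N=13, D=3: +13·20° lon, +3·10° lat → SW at lon 80°, lat -60°.
Square 3, 4: +3·2° lon, +4·1° lat → SW at lon 86°, lat -56°.
Cell spans 2° lon × 1° lat.
south 56.000° S, north 55.000° S.

56.000° S, 55.000° S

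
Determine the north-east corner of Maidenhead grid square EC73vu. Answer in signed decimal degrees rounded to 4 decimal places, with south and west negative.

-66.1250, -84.1667

Field E=4, C=2: +4·20° lon, +2·10° lat → SW at lon -100°, lat -70°.
Square 7, 3: +7·2° lon, +3·1° lat → SW at lon -86°, lat -67°.
Subsquare v=21, u=20: +21·0.0833333° lon, +20·0.0416667° lat → SW at lon -84.25°, lat -66.1667°.
Cell spans 0.0833333° lon × 0.0416667° lat. NE corner is SW corner plus one full cell.
latitude -66.1250, longitude -84.1667.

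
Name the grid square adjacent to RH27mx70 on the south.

Latitude extended square 0; −1 → -1, wraps to 9, carry into subsquare.
Latitude subsquare x = 23; −1 → 22 = w.
The longitude characters are unchanged.

RH27mw79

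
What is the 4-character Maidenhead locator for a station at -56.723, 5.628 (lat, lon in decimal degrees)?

Add 180° to longitude and 90° to latitude: 185.63, 33.28.
Field (20°×10°, letters A–R): 185.63/20 → 9 → J, 33.28/10 → 3 → D; chars JD.
Square (2°×1°, digits 0–9): 5.63/2 → 2, 3.28/1 → 3; chars 23.

JD23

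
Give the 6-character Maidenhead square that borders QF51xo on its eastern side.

QF61ao

Longitude subsquare x = 23; +1 → 24, wraps to 0 = a, carry into square.
Longitude square 5; +1 → 6.
The latitude characters are unchanged.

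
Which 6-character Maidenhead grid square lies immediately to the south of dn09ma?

Latitude subsquare a = 0; −1 → -1, wraps to 23 = x, carry into square.
Latitude square 9; −1 → 8.
The longitude characters are unchanged.

DN08mx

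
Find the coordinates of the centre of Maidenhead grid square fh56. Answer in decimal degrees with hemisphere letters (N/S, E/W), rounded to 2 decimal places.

13.50° S, 69.00° W

Field F=5, H=7: +5·20° lon, +7·10° lat → SW at lon -80°, lat -20°.
Square 5, 6: +5·2° lon, +6·1° lat → SW at lon -70°, lat -14°.
Cell spans 2° lon × 1° lat. Centre is SW corner plus half of each.
latitude 13.50° S, longitude 69.00° W.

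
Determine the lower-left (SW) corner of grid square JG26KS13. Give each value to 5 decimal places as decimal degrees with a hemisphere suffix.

23.23750° S, 4.84167° E

Field J=9, G=6: +9·20° lon, +6·10° lat → SW at lon 0°, lat -30°.
Square 2, 6: +2·2° lon, +6·1° lat → SW at lon 4°, lat -24°.
Subsquare k=10, s=18: +10·0.0833333° lon, +18·0.0416667° lat → SW at lon 4.83333°, lat -23.25°.
Extended square 1, 3: +1·0.00833333° lon, +3·0.00416667° lat → SW at lon 4.84167°, lat -23.2375°.
latitude 23.23750° S, longitude 4.84167° E.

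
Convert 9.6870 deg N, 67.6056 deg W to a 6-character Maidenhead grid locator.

Add 180° to longitude and 90° to latitude: 112.3944, 99.6870.
Field: 112.3944/20 → 5 → F, 99.6870/10 → 9 → J; chars FJ.
Square: 12.3944/2 → 6, 9.6870/1 → 9; chars 69.
Subsquare: 0.3944/0.0833333 → 4 → e, 0.6870/0.0416667 → 16 → q; chars eq.

FJ69eq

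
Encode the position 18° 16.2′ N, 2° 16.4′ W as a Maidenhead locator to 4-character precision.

IK88

Add 180° to longitude and 90° to latitude: 177.73, 108.27.
Field: lon ⌊177.73/20⌋ = 8 → I; lat ⌊108.27/10⌋ = 10 → K.
Square: lon ⌊17.73/2⌋ = 8; lat ⌊8.27/1⌋ = 8.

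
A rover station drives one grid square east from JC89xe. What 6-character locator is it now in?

JC99ae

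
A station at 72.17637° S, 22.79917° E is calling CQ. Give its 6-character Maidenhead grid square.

KB17jt

Offset from 180°W / 90°S: lon 202.7992°, lat 17.8236°.
Field (20°×10°, letters A–R): 202.7992/20 → 10 → K, 17.8236/10 → 1 → B; chars KB.
Square (2°×1°, digits 0–9): 2.7992/2 → 1, 7.8236/1 → 7; chars 17.
Subsquare (5′×2.5′, letters a–x): 0.7992/0.0833333 → 9 → j, 0.8236/0.0416667 → 19 → t; chars jt.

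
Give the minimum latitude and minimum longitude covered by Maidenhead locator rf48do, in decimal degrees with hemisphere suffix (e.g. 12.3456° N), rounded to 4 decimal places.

31.4167° S, 168.2500° E

Field R=17, F=5: +17·20° lon, +5·10° lat → SW at lon 160°, lat -40°.
Square 4, 8: +4·2° lon, +8·1° lat → SW at lon 168°, lat -32°.
Subsquare d=3, o=14: +3·0.0833333° lon, +14·0.0416667° lat → SW at lon 168.25°, lat -31.4167°.
latitude 31.4167° S, longitude 168.2500° E.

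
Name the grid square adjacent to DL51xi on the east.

DL61ai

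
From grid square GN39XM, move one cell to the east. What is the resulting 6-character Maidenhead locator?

Longitude subsquare x = 23; +1 → 24, wraps to 0 = a, carry into square.
Longitude square 3; +1 → 4.
The latitude characters are unchanged.

GN49am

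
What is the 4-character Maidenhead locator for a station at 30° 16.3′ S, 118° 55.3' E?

Offset from 180°W / 90°S: lon 298.92°, lat 59.73°.
Field (20°×10°, letters A–R): lon ⌊298.92/20⌋ = 14 → O; lat ⌊59.73/10⌋ = 5 → F.
Square (2°×1°, digits 0–9): lon ⌊18.92/2⌋ = 9; lat ⌊9.73/1⌋ = 9.

OF99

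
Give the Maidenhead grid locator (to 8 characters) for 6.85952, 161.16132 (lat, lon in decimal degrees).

RJ06nu96

Offset from 180°W / 90°S: lon 341.16132°, lat 96.85952°.
Field: lon ⌊341.16132/20⌋ = 17 → R; lat ⌊96.85952/10⌋ = 9 → J.
Square: lon ⌊1.16132/2⌋ = 0; lat ⌊6.85952/1⌋ = 6.
Subsquare: lon ⌊1.16132/0.0833333⌋ = 13 → n; lat ⌊0.85952/0.0416667⌋ = 20 → u.
Extended square: lon ⌊0.07799/0.00833333⌋ = 9; lat ⌊0.02619/0.00416667⌋ = 6.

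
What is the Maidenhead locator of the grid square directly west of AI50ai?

AI40xi

Longitude subsquare a = 0; −1 → -1, wraps to 23 = x, carry into square.
Longitude square 5; −1 → 4.
The latitude characters are unchanged.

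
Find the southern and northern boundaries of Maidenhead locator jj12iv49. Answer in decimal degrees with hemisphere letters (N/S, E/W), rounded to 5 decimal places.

Field J=9, J=9: +9·20° lon, +9·10° lat → SW at lon 0°, lat 0°.
Square 1, 2: +1·2° lon, +2·1° lat → SW at lon 2°, lat 2°.
Subsquare i=8, v=21: +8·0.0833333° lon, +21·0.0416667° lat → SW at lon 2.66667°, lat 2.875°.
Extended square 4, 9: +4·0.00833333° lon, +9·0.00416667° lat → SW at lon 2.7°, lat 2.9125°.
Cell spans 0.00833333° lon × 0.00416667° lat.
south 2.91250° N, north 2.91667° N.

2.91250° N, 2.91667° N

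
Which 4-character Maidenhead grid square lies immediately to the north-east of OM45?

Longitude square 4; +1 → 5.
Latitude square 5; +1 → 6.

OM56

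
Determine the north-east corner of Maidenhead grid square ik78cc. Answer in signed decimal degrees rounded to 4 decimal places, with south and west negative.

Field I=8, K=10: +8·20° lon, +10·10° lat → SW at lon -20°, lat 10°.
Square 7, 8: +7·2° lon, +8·1° lat → SW at lon -6°, lat 18°.
Subsquare c=2, c=2: +2·0.0833333° lon, +2·0.0416667° lat → SW at lon -5.83333°, lat 18.0833°.
Cell spans 0.0833333° lon × 0.0416667° lat. NE corner is SW corner plus one full cell.
latitude 18.1250, longitude -5.7500.

18.1250, -5.7500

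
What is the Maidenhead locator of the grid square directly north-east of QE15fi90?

Longitude extended square 9; +1 → 10, wraps to 0, carry into subsquare.
Longitude subsquare f = 5; +1 → 6 = g.
Latitude extended square 0; +1 → 1.

QE15gi01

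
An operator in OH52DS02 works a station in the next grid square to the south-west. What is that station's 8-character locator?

Longitude extended square 0; −1 → -1, wraps to 9, carry into subsquare.
Longitude subsquare d = 3; −1 → 2 = c.
Latitude extended square 2; −1 → 1.

OH52cs91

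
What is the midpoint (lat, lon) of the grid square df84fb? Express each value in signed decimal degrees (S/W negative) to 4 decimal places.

Field D=3, F=5: +3·20° lon, +5·10° lat → SW at lon -120°, lat -40°.
Square 8, 4: +8·2° lon, +4·1° lat → SW at lon -104°, lat -36°.
Subsquare f=5, b=1: +5·0.0833333° lon, +1·0.0416667° lat → SW at lon -103.583°, lat -35.9583°.
Cell spans 0.0833333° lon × 0.0416667° lat. Centre is SW corner plus half of each.
latitude -35.9375, longitude -103.5417.

-35.9375, -103.5417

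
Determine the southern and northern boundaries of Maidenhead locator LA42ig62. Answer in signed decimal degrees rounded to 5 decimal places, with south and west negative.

Field L=11, A=0: +11·20° lon, +0·10° lat → SW at lon 40°, lat -90°.
Square 4, 2: +4·2° lon, +2·1° lat → SW at lon 48°, lat -88°.
Subsquare i=8, g=6: +8·0.0833333° lon, +6·0.0416667° lat → SW at lon 48.6667°, lat -87.75°.
Extended square 6, 2: +6·0.00833333° lon, +2·0.00416667° lat → SW at lon 48.7167°, lat -87.7417°.
Cell spans 0.00833333° lon × 0.00416667° lat.
south -87.74167, north -87.73750.

-87.74167, -87.73750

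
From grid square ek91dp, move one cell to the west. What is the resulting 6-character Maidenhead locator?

EK91cp

Longitude subsquare d = 3; −1 → 2 = c.
The latitude characters are unchanged.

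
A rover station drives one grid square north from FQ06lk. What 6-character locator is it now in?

FQ06ll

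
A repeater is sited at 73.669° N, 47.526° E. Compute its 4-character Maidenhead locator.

LQ33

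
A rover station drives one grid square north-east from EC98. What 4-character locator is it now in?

FC09

Longitude square 9; +1 → 10, wraps to 0, carry into field.
Longitude field E = 4; +1 → 5 = F.
Latitude square 8; +1 → 9.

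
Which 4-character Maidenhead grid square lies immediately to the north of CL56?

CL57

Latitude square 6; +1 → 7.
The longitude characters are unchanged.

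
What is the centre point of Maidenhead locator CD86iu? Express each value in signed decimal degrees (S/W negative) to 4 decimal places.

Field C=2, D=3: +2·20° lon, +3·10° lat → SW at lon -140°, lat -60°.
Square 8, 6: +8·2° lon, +6·1° lat → SW at lon -124°, lat -54°.
Subsquare i=8, u=20: +8·0.0833333° lon, +20·0.0416667° lat → SW at lon -123.333°, lat -53.1667°.
Cell spans 0.0833333° lon × 0.0416667° lat. Centre is SW corner plus half of each.
latitude -53.1458, longitude -123.2917.

-53.1458, -123.2917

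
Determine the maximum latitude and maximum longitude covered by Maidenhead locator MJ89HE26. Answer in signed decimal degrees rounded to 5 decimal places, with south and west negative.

Field M=12, J=9: +12·20° lon, +9·10° lat → SW at lon 60°, lat 0°.
Square 8, 9: +8·2° lon, +9·1° lat → SW at lon 76°, lat 9°.
Subsquare h=7, e=4: +7·0.0833333° lon, +4·0.0416667° lat → SW at lon 76.5833°, lat 9.16667°.
Extended square 2, 6: +2·0.00833333° lon, +6·0.00416667° lat → SW at lon 76.6°, lat 9.19167°.
Cell spans 0.00833333° lon × 0.00416667° lat. NE corner is SW corner plus one full cell.
latitude 9.19583, longitude 76.60833.

9.19583, 76.60833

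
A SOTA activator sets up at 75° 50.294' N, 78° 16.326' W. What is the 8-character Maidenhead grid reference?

Shift to the Maidenhead origin (180°W, 90°S): lon 101.72790, lat 165.83823.
Field: lon ⌊101.72790/20⌋ = 5 → F; lat ⌊165.83823/10⌋ = 16 → Q.
Square: lon ⌊1.72790/2⌋ = 0; lat ⌊5.83823/1⌋ = 5.
Subsquare: lon ⌊1.72790/0.0833333⌋ = 20 → u; lat ⌊0.83823/0.0416667⌋ = 20 → u.
Extended square: lon ⌊0.06123/0.00833333⌋ = 7; lat ⌊0.00490/0.00416667⌋ = 1.

FQ05uu71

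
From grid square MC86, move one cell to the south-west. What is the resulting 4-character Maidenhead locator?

MC75

Longitude square 8; −1 → 7.
Latitude square 6; −1 → 5.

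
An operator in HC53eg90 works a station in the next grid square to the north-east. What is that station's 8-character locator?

Longitude extended square 9; +1 → 10, wraps to 0, carry into subsquare.
Longitude subsquare e = 4; +1 → 5 = f.
Latitude extended square 0; +1 → 1.

HC53fg01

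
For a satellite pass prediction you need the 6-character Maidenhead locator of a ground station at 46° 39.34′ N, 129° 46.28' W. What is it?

Offset from 180°W / 90°S: lon 50.2287°, lat 136.6557°.
Field: lon ⌊50.2287/20⌋ = 2 → C; lat ⌊136.6557/10⌋ = 13 → N.
Square: lon ⌊10.2287/2⌋ = 5; lat ⌊6.6557/1⌋ = 6.
Subsquare: lon ⌊0.2287/0.0833333⌋ = 2 → c; lat ⌊0.6557/0.0416667⌋ = 15 → p.

CN56cp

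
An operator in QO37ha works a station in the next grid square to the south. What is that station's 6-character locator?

QO36hx

Latitude subsquare a = 0; −1 → -1, wraps to 23 = x, carry into square.
Latitude square 7; −1 → 6.
The longitude characters are unchanged.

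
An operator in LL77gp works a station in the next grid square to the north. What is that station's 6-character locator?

Latitude subsquare p = 15; +1 → 16 = q.
The longitude characters are unchanged.

LL77gq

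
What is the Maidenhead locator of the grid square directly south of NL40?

NK49

Latitude square 0; −1 → -1, wraps to 9, carry into field.
Latitude field L = 11; −1 → 10 = K.
The longitude characters are unchanged.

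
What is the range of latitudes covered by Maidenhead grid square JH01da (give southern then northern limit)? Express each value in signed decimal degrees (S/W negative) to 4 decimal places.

-19.0000, -18.9583

Field J=9, H=7: +9·20° lon, +7·10° lat → SW at lon 0°, lat -20°.
Square 0, 1: +0·2° lon, +1·1° lat → SW at lon 0°, lat -19°.
Subsquare d=3, a=0: +3·0.0833333° lon, +0·0.0416667° lat → SW at lon 0.25°, lat -19°.
Cell spans 0.0833333° lon × 0.0416667° lat.
south -19.0000, north -18.9583.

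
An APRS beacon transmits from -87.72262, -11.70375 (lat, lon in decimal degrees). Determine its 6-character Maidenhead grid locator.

IA42dg

Add 180° to longitude and 90° to latitude: 168.2962, 2.2774.
Field (20°×10°, letters A–R): lon ⌊168.2962/20⌋ = 8 → I; lat ⌊2.2774/10⌋ = 0 → A.
Square (2°×1°, digits 0–9): lon ⌊8.2962/2⌋ = 4; lat ⌊2.2774/1⌋ = 2.
Subsquare (5′×2.5′, letters a–x): lon ⌊0.2962/0.0833333⌋ = 3 → d; lat ⌊0.2774/0.0416667⌋ = 6 → g.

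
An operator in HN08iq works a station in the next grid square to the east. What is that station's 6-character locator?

HN08jq

Longitude subsquare i = 8; +1 → 9 = j.
The latitude characters are unchanged.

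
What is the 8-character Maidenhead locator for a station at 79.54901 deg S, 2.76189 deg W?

Shift to the Maidenhead origin (180°W, 90°S): lon 177.23811, lat 10.45099.
Field: 177.23811/20 → 8 → I, 10.45099/10 → 1 → B; chars IB.
Square: 17.23811/2 → 8, 0.45099/1 → 0; chars 80.
Subsquare: 1.23811/0.0833333 → 14 → o, 0.45099/0.0416667 → 10 → k; chars ok.
Extended square: 0.07144/0.00833333 → 8, 0.03432/0.00416667 → 8; chars 88.

IB80ok88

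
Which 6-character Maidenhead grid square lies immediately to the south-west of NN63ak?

NN53xj

Longitude subsquare a = 0; −1 → -1, wraps to 23 = x, carry into square.
Longitude square 6; −1 → 5.
Latitude subsquare k = 10; −1 → 9 = j.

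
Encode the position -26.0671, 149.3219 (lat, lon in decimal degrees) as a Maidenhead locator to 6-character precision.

QG43pw

Add 180° to longitude and 90° to latitude: 329.3219, 63.9329.
Field: 329.3219/20 → 16 → Q, 63.9329/10 → 6 → G; chars QG.
Square: 9.3219/2 → 4, 3.9329/1 → 3; chars 43.
Subsquare: 1.3219/0.0833333 → 15 → p, 0.9329/0.0416667 → 22 → w; chars pw.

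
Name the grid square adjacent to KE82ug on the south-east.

KE82vf

Longitude subsquare u = 20; +1 → 21 = v.
Latitude subsquare g = 6; −1 → 5 = f.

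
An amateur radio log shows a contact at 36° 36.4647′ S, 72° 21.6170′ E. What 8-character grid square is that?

MF63ej34

Shift to the Maidenhead origin (180°W, 90°S): lon 252.36028, lat 53.39225.
Field: lon ⌊252.36028/20⌋ = 12 → M; lat ⌊53.39225/10⌋ = 5 → F.
Square: lon ⌊12.36028/2⌋ = 6; lat ⌊3.39225/1⌋ = 3.
Subsquare: lon ⌊0.36028/0.0833333⌋ = 4 → e; lat ⌊0.39225/0.0416667⌋ = 9 → j.
Extended square: lon ⌊0.02695/0.00833333⌋ = 3; lat ⌊0.01725/0.00416667⌋ = 4.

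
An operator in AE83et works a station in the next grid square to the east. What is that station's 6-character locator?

AE83ft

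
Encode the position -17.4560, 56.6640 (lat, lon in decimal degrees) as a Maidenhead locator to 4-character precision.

Add 180° to longitude and 90° to latitude: 236.66, 72.54.
Field (20°×10°, letters A–R): lon ⌊236.66/20⌋ = 11 → L; lat ⌊72.54/10⌋ = 7 → H.
Square (2°×1°, digits 0–9): lon ⌊16.66/2⌋ = 8; lat ⌊2.54/1⌋ = 2.

LH82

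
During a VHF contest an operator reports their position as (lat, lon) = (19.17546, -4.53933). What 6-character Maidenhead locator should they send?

IK79re

Shift to the Maidenhead origin (180°W, 90°S): lon 175.4607, lat 109.1755.
Field: lon ⌊175.4607/20⌋ = 8 → I; lat ⌊109.1755/10⌋ = 10 → K.
Square: lon ⌊15.4607/2⌋ = 7; lat ⌊9.1755/1⌋ = 9.
Subsquare: lon ⌊1.4607/0.0833333⌋ = 17 → r; lat ⌊0.1755/0.0416667⌋ = 4 → e.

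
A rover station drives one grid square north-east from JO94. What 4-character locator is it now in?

KO05

Longitude square 9; +1 → 10, wraps to 0, carry into field.
Longitude field J = 9; +1 → 10 = K.
Latitude square 4; +1 → 5.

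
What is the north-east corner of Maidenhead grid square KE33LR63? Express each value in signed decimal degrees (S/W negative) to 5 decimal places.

Field K=10, E=4: +10·20° lon, +4·10° lat → SW at lon 20°, lat -50°.
Square 3, 3: +3·2° lon, +3·1° lat → SW at lon 26°, lat -47°.
Subsquare l=11, r=17: +11·0.0833333° lon, +17·0.0416667° lat → SW at lon 26.9167°, lat -46.2917°.
Extended square 6, 3: +6·0.00833333° lon, +3·0.00416667° lat → SW at lon 26.9667°, lat -46.2792°.
Cell spans 0.00833333° lon × 0.00416667° lat. NE corner is SW corner plus one full cell.
latitude -46.27500, longitude 26.97500.

-46.27500, 26.97500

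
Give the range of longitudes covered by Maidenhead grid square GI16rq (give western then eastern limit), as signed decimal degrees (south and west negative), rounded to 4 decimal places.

-56.5833, -56.5000

Field G=6, I=8: +6·20° lon, +8·10° lat → SW at lon -60°, lat -10°.
Square 1, 6: +1·2° lon, +6·1° lat → SW at lon -58°, lat -4°.
Subsquare r=17, q=16: +17·0.0833333° lon, +16·0.0416667° lat → SW at lon -56.5833°, lat -3.33333°.
Cell spans 0.0833333° lon × 0.0416667° lat.
west -56.5833, east -56.5000.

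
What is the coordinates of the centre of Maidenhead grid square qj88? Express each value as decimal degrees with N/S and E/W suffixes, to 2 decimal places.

Field Q=16, J=9: +16·20° lon, +9·10° lat → SW at lon 140°, lat 0°.
Square 8, 8: +8·2° lon, +8·1° lat → SW at lon 156°, lat 8°.
Cell spans 2° lon × 1° lat. Centre is SW corner plus half of each.
latitude 8.50° N, longitude 157.00° E.

8.50° N, 157.00° E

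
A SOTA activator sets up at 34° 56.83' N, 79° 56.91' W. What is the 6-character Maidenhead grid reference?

Add 180° to longitude and 90° to latitude: 100.0515, 124.9472.
Field (20°×10°, letters A–R): lon ⌊100.0515/20⌋ = 5 → F; lat ⌊124.9472/10⌋ = 12 → M.
Square (2°×1°, digits 0–9): lon ⌊0.0515/2⌋ = 0; lat ⌊4.9472/1⌋ = 4.
Subsquare (5′×2.5′, letters a–x): lon ⌊0.0515/0.0833333⌋ = 0 → a; lat ⌊0.9472/0.0416667⌋ = 22 → w.

FM04aw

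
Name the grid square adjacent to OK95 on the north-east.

PK06

Longitude square 9; +1 → 10, wraps to 0, carry into field.
Longitude field O = 14; +1 → 15 = P.
Latitude square 5; +1 → 6.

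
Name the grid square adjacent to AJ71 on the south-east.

AJ80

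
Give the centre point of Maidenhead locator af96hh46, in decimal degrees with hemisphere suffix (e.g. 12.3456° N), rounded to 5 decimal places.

Field A=0, F=5: +0·20° lon, +5·10° lat → SW at lon -180°, lat -40°.
Square 9, 6: +9·2° lon, +6·1° lat → SW at lon -162°, lat -34°.
Subsquare h=7, h=7: +7·0.0833333° lon, +7·0.0416667° lat → SW at lon -161.417°, lat -33.7083°.
Extended square 4, 6: +4·0.00833333° lon, +6·0.00416667° lat → SW at lon -161.383°, lat -33.6833°.
Cell spans 0.00833333° lon × 0.00416667° lat. Centre is SW corner plus half of each.
latitude 33.68125° S, longitude 161.37917° W.

33.68125° S, 161.37917° W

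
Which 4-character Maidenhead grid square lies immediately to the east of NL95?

Longitude square 9; +1 → 10, wraps to 0, carry into field.
Longitude field N = 13; +1 → 14 = O.
The latitude characters are unchanged.

OL05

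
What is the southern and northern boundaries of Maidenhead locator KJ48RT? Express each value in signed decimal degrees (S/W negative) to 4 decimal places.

8.7917, 8.8333

Field K=10, J=9: +10·20° lon, +9·10° lat → SW at lon 20°, lat 0°.
Square 4, 8: +4·2° lon, +8·1° lat → SW at lon 28°, lat 8°.
Subsquare r=17, t=19: +17·0.0833333° lon, +19·0.0416667° lat → SW at lon 29.4167°, lat 8.79167°.
Cell spans 0.0833333° lon × 0.0416667° lat.
south 8.7917, north 8.8333.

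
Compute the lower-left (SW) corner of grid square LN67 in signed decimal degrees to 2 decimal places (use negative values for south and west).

47.00, 52.00

Field L=11, N=13: +11·20° lon, +13·10° lat → SW at lon 40°, lat 40°.
Square 6, 7: +6·2° lon, +7·1° lat → SW at lon 52°, lat 47°.
latitude 47.00, longitude 52.00.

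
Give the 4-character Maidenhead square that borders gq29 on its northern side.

GR20

Latitude square 9; +1 → 10, wraps to 0, carry into field.
Latitude field Q = 16; +1 → 17 = R.
The longitude characters are unchanged.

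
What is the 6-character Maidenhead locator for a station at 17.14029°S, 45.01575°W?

GH72lu

Shift to the Maidenhead origin (180°W, 90°S): lon 134.9843, lat 72.8597.
Field: lon ⌊134.9843/20⌋ = 6 → G; lat ⌊72.8597/10⌋ = 7 → H.
Square: lon ⌊14.9843/2⌋ = 7; lat ⌊2.8597/1⌋ = 2.
Subsquare: lon ⌊0.9843/0.0833333⌋ = 11 → l; lat ⌊0.8597/0.0416667⌋ = 20 → u.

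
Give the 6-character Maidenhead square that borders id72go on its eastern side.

ID72ho

Longitude subsquare g = 6; +1 → 7 = h.
The latitude characters are unchanged.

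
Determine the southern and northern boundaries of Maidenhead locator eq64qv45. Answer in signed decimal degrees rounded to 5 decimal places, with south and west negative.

74.89583, 74.90000

Field E=4, Q=16: +4·20° lon, +16·10° lat → SW at lon -100°, lat 70°.
Square 6, 4: +6·2° lon, +4·1° lat → SW at lon -88°, lat 74°.
Subsquare q=16, v=21: +16·0.0833333° lon, +21·0.0416667° lat → SW at lon -86.6667°, lat 74.875°.
Extended square 4, 5: +4·0.00833333° lon, +5·0.00416667° lat → SW at lon -86.6333°, lat 74.8958°.
Cell spans 0.00833333° lon × 0.00416667° lat.
south 74.89583, north 74.90000.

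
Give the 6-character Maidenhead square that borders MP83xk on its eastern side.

MP93ak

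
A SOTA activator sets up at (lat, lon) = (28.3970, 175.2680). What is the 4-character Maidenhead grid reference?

Offset from 180°W / 90°S: lon 355.27°, lat 118.40°.
Field: lon ⌊355.27/20⌋ = 17 → R; lat ⌊118.40/10⌋ = 11 → L.
Square: lon ⌊15.27/2⌋ = 7; lat ⌊8.40/1⌋ = 8.

RL78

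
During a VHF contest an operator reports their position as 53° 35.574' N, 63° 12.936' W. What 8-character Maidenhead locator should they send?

Shift to the Maidenhead origin (180°W, 90°S): lon 116.78440, lat 143.59290.
Field (20°×10°, letters A–R): lon ⌊116.78440/20⌋ = 5 → F; lat ⌊143.59290/10⌋ = 14 → O.
Square (2°×1°, digits 0–9): lon ⌊16.78440/2⌋ = 8; lat ⌊3.59290/1⌋ = 3.
Subsquare (5′×2.5′, letters a–x): lon ⌊0.78440/0.0833333⌋ = 9 → j; lat ⌊0.59290/0.0416667⌋ = 14 → o.
Extended square (30″×15″, digits 0–9): lon ⌊0.03440/0.00833333⌋ = 4; lat ⌊0.00957/0.00416667⌋ = 2.

FO83jo42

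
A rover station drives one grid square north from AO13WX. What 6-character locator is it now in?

AO14wa

Latitude subsquare x = 23; +1 → 24, wraps to 0 = a, carry into square.
Latitude square 3; +1 → 4.
The longitude characters are unchanged.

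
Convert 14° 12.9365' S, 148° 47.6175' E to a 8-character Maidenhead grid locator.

QH45js58

Add 180° to longitude and 90° to latitude: 328.79363, 75.78439.
Field (20°×10°, letters A–R): 328.79363/20 → 16 → Q, 75.78439/10 → 7 → H; chars QH.
Square (2°×1°, digits 0–9): 8.79363/2 → 4, 5.78439/1 → 5; chars 45.
Subsquare (5′×2.5′, letters a–x): 0.79363/0.0833333 → 9 → j, 0.78439/0.0416667 → 18 → s; chars js.
Extended square (30″×15″, digits 0–9): 0.04363/0.00833333 → 5, 0.03439/0.00416667 → 8; chars 58.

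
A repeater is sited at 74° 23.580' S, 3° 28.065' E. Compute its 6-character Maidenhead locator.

JB15ro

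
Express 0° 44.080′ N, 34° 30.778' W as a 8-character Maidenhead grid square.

HJ20rr86

Offset from 180°W / 90°S: lon 145.48703°, lat 90.73467°.
Field: lon ⌊145.48703/20⌋ = 7 → H; lat ⌊90.73467/10⌋ = 9 → J.
Square: lon ⌊5.48703/2⌋ = 2; lat ⌊0.73467/1⌋ = 0.
Subsquare: lon ⌊1.48703/0.0833333⌋ = 17 → r; lat ⌊0.73467/0.0416667⌋ = 17 → r.
Extended square: lon ⌊0.07037/0.00833333⌋ = 8; lat ⌊0.02633/0.00416667⌋ = 6.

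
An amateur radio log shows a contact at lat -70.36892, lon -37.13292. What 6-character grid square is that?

HB19kp

Offset from 180°W / 90°S: lon 142.8671°, lat 19.6311°.
Field: lon ⌊142.8671/20⌋ = 7 → H; lat ⌊19.6311/10⌋ = 1 → B.
Square: lon ⌊2.8671/2⌋ = 1; lat ⌊9.6311/1⌋ = 9.
Subsquare: lon ⌊0.8671/0.0833333⌋ = 10 → k; lat ⌊0.6311/0.0416667⌋ = 15 → p.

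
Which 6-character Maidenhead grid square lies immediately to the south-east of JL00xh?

Longitude subsquare x = 23; +1 → 24, wraps to 0 = a, carry into square.
Longitude square 0; +1 → 1.
Latitude subsquare h = 7; −1 → 6 = g.

JL10ag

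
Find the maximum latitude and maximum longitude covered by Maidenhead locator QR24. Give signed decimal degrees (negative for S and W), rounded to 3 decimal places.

85.000, 146.000

Field Q=16, R=17: +16·20° lon, +17·10° lat → SW at lon 140°, lat 80°.
Square 2, 4: +2·2° lon, +4·1° lat → SW at lon 144°, lat 84°.
Cell spans 2° lon × 1° lat. NE corner is SW corner plus one full cell.
latitude 85.000, longitude 146.000.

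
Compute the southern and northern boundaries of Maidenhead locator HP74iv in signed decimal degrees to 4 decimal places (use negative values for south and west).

Field H=7, P=15: +7·20° lon, +15·10° lat → SW at lon -40°, lat 60°.
Square 7, 4: +7·2° lon, +4·1° lat → SW at lon -26°, lat 64°.
Subsquare i=8, v=21: +8·0.0833333° lon, +21·0.0416667° lat → SW at lon -25.3333°, lat 64.875°.
Cell spans 0.0833333° lon × 0.0416667° lat.
south 64.8750, north 64.9167.

64.8750, 64.9167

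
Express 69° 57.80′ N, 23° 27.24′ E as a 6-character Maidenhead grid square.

KP19rx

Offset from 180°W / 90°S: lon 203.4540°, lat 159.9633°.
Field: lon ⌊203.4540/20⌋ = 10 → K; lat ⌊159.9633/10⌋ = 15 → P.
Square: lon ⌊3.4540/2⌋ = 1; lat ⌊9.9633/1⌋ = 9.
Subsquare: lon ⌊1.4540/0.0833333⌋ = 17 → r; lat ⌊0.9633/0.0416667⌋ = 23 → x.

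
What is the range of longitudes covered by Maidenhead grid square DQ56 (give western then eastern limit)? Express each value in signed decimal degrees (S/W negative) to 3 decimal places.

-110.000, -108.000

Field D=3, Q=16: +3·20° lon, +16·10° lat → SW at lon -120°, lat 70°.
Square 5, 6: +5·2° lon, +6·1° lat → SW at lon -110°, lat 76°.
Cell spans 2° lon × 1° lat.
west -110.000, east -108.000.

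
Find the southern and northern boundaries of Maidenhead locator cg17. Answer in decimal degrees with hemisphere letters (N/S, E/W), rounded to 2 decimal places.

23.00° S, 22.00° S

Field C=2, G=6: +2·20° lon, +6·10° lat → SW at lon -140°, lat -30°.
Square 1, 7: +1·2° lon, +7·1° lat → SW at lon -138°, lat -23°.
Cell spans 2° lon × 1° lat.
south 23.00° S, north 22.00° S.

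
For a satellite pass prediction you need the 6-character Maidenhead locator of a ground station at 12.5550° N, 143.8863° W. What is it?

BK82bn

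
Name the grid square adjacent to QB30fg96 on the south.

QB30fg95

Latitude extended square 6; −1 → 5.
The longitude characters are unchanged.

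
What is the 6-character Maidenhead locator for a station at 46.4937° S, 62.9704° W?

FE83mm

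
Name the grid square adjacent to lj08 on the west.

KJ98

Longitude square 0; −1 → -1, wraps to 9, carry into field.
Longitude field L = 11; −1 → 10 = K.
The latitude characters are unchanged.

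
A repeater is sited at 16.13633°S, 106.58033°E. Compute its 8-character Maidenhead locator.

Offset from 180°W / 90°S: lon 286.58033°, lat 73.86367°.
Field: lon ⌊286.58033/20⌋ = 14 → O; lat ⌊73.86367/10⌋ = 7 → H.
Square: lon ⌊6.58033/2⌋ = 3; lat ⌊3.86367/1⌋ = 3.
Subsquare: lon ⌊0.58033/0.0833333⌋ = 6 → g; lat ⌊0.86367/0.0416667⌋ = 20 → u.
Extended square: lon ⌊0.08033/0.00833333⌋ = 9; lat ⌊0.03034/0.00416667⌋ = 7.

OH33gu97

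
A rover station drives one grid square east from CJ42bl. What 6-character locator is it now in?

Longitude subsquare b = 1; +1 → 2 = c.
The latitude characters are unchanged.

CJ42cl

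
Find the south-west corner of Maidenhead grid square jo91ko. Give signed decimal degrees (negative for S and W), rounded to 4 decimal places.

Field J=9, O=14: +9·20° lon, +14·10° lat → SW at lon 0°, lat 50°.
Square 9, 1: +9·2° lon, +1·1° lat → SW at lon 18°, lat 51°.
Subsquare k=10, o=14: +10·0.0833333° lon, +14·0.0416667° lat → SW at lon 18.8333°, lat 51.5833°.
latitude 51.5833, longitude 18.8333.

51.5833, 18.8333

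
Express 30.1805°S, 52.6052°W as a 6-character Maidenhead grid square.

GF39qt

Add 180° to longitude and 90° to latitude: 127.3948, 59.8195.
Field (20°×10°, letters A–R): lon ⌊127.3948/20⌋ = 6 → G; lat ⌊59.8195/10⌋ = 5 → F.
Square (2°×1°, digits 0–9): lon ⌊7.3948/2⌋ = 3; lat ⌊9.8195/1⌋ = 9.
Subsquare (5′×2.5′, letters a–x): lon ⌊1.3948/0.0833333⌋ = 16 → q; lat ⌊0.8195/0.0416667⌋ = 19 → t.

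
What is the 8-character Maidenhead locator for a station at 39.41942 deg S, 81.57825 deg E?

NF00sn99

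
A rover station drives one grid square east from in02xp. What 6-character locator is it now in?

Longitude subsquare x = 23; +1 → 24, wraps to 0 = a, carry into square.
Longitude square 0; +1 → 1.
The latitude characters are unchanged.

IN12ap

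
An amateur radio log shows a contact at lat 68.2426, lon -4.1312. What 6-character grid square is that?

IP78wf

Add 180° to longitude and 90° to latitude: 175.8688, 158.2426.
Field: 175.8688/20 → 8 → I, 158.2426/10 → 15 → P; chars IP.
Square: 15.8688/2 → 7, 8.2426/1 → 8; chars 78.
Subsquare: 1.8688/0.0833333 → 22 → w, 0.2426/0.0416667 → 5 → f; chars wf.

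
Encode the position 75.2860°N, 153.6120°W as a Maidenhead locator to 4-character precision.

Add 180° to longitude and 90° to latitude: 26.39, 165.29.
Field: lon ⌊26.39/20⌋ = 1 → B; lat ⌊165.29/10⌋ = 16 → Q.
Square: lon ⌊6.39/2⌋ = 3; lat ⌊5.29/1⌋ = 5.

BQ35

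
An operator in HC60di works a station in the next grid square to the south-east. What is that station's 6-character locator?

Longitude subsquare d = 3; +1 → 4 = e.
Latitude subsquare i = 8; −1 → 7 = h.

HC60eh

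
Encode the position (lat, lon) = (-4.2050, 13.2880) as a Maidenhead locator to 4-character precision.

JI65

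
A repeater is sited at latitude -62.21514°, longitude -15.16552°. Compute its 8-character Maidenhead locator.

Shift to the Maidenhead origin (180°W, 90°S): lon 164.83448, lat 27.78486.
Field: lon ⌊164.83448/20⌋ = 8 → I; lat ⌊27.78486/10⌋ = 2 → C.
Square: lon ⌊4.83448/2⌋ = 2; lat ⌊7.78486/1⌋ = 7.
Subsquare: lon ⌊0.83448/0.0833333⌋ = 10 → k; lat ⌊0.78486/0.0416667⌋ = 18 → s.
Extended square: lon ⌊0.00115/0.00833333⌋ = 0; lat ⌊0.03486/0.00416667⌋ = 8.

IC27ks08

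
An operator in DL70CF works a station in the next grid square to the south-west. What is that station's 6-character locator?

Longitude subsquare c = 2; −1 → 1 = b.
Latitude subsquare f = 5; −1 → 4 = e.

DL70be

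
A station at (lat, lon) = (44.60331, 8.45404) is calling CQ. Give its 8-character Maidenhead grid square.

Add 180° to longitude and 90° to latitude: 188.45404, 134.60331.
Field: 188.45404/20 → 9 → J, 134.60331/10 → 13 → N; chars JN.
Square: 8.45404/2 → 4, 4.60331/1 → 4; chars 44.
Subsquare: 0.45404/0.0833333 → 5 → f, 0.60331/0.0416667 → 14 → o; chars fo.
Extended square: 0.03737/0.00833333 → 4, 0.01998/0.00416667 → 4; chars 44.

JN44fo44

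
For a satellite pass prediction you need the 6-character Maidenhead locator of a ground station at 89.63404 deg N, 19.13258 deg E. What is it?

JR99np

Add 180° to longitude and 90° to latitude: 199.1326, 179.6340.
Field: lon ⌊199.1326/20⌋ = 9 → J; lat ⌊179.6340/10⌋ = 17 → R.
Square: lon ⌊19.1326/2⌋ = 9; lat ⌊9.6340/1⌋ = 9.
Subsquare: lon ⌊1.1326/0.0833333⌋ = 13 → n; lat ⌊0.6340/0.0416667⌋ = 15 → p.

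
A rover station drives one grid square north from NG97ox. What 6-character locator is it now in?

Latitude subsquare x = 23; +1 → 24, wraps to 0 = a, carry into square.
Latitude square 7; +1 → 8.
The longitude characters are unchanged.

NG98oa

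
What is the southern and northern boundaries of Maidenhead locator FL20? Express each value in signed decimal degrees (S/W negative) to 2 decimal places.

20.00, 21.00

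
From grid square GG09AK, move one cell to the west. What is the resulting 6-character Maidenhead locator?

FG99xk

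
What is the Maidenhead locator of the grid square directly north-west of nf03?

MF94

Longitude square 0; −1 → -1, wraps to 9, carry into field.
Longitude field N = 13; −1 → 12 = M.
Latitude square 3; +1 → 4.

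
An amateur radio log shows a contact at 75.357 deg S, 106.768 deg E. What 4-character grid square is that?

OB34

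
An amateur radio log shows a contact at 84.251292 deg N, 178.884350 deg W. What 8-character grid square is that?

AR04ng30

Add 180° to longitude and 90° to latitude: 1.11565, 174.25129.
Field: 1.11565/20 → 0 → A, 174.25129/10 → 17 → R; chars AR.
Square: 1.11565/2 → 0, 4.25129/1 → 4; chars 04.
Subsquare: 1.11565/0.0833333 → 13 → n, 0.25129/0.0416667 → 6 → g; chars ng.
Extended square: 0.03232/0.00833333 → 3, 0.00129/0.00416667 → 0; chars 30.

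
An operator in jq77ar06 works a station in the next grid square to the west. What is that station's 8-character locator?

JQ67xr96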